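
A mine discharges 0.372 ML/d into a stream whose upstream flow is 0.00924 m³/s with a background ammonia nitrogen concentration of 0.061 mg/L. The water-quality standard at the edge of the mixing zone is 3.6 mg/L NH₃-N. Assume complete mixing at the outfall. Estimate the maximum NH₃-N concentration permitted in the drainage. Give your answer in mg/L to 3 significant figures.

0.372 ML/d = 0.004306 m³/s.
Mass balance: 3.6·0.01355 = 0.004306·Cₑ + 0.00924·0.061.
Cₑ = (0.04876 − 0.0005636) / 0.004306 = 11.19 mg/L.

11.2 mg/L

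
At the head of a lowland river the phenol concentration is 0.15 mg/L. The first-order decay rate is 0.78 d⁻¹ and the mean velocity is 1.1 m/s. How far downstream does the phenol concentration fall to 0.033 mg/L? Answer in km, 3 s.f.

184 km

From C = C₀·e^(−kt), t = ln(C₀/C)/k = ln(0.15/0.033)/0.78 = 1.514/0.78 = 1.941 d.
Distance = v·t = 1.1 m/s × 1.677e+05 s = 1.845e+05 m = 184.5 km.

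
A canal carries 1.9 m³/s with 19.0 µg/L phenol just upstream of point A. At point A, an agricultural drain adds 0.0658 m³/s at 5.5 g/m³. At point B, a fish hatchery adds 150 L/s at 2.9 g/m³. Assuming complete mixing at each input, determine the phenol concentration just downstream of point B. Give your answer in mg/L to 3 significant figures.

19.0 µg/L = 0.019 mg/L.
After input A: C = (1.9·0.019 + 0.0658·5.5) / 1.966 = 0.2025 mg/L.
150 L/s = 0.15 m³/s.
After input B: C = (1.966·0.2025 + 0.15·2.9) / 2.116 = 0.3937 mg/L.

0.394 mg/L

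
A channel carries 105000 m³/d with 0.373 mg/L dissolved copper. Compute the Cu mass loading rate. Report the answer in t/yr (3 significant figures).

105000 m³/d = 1.215 m³/s.
Mass flux = Q·C = 1.215 m³/s × 0.373 g/m³ = 0.4533 g/s.
= 0.4533 g/s × 31.56 = 14.31 t/yr.

14.3 t/yr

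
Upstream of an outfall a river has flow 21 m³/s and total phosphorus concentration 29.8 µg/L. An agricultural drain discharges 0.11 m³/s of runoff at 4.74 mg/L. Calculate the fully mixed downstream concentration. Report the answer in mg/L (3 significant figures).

29.8 µg/L = 0.0298 mg/L.
By mass balance at complete mixing, C = (0.11·4.74 + 21·0.0298) / (0.11 + 21) = 1.147/21.11 = 0.05434 mg/L.

0.0543 mg/L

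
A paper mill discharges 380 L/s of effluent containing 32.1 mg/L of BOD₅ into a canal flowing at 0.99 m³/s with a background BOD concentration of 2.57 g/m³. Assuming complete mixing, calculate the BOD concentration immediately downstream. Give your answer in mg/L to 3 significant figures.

380 L/s = 0.38 m³/s.
By mass balance at complete mixing, C = (0.38·32.1 + 0.99·2.57) / (0.38 + 0.99) = 14.74/1.37 = 10.76 mg/L.

10.8 mg/L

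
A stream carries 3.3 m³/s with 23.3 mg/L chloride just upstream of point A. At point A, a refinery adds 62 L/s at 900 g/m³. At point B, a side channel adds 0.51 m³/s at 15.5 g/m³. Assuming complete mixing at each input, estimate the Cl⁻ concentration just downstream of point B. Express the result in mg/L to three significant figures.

62 L/s = 0.062 m³/s.
After input A: C = (3.3·23.3 + 0.062·900) / 3.362 = 39.47 mg/L.
After input B: C = (3.362·39.47 + 0.51·15.5) / 3.872 = 36.31 mg/L.

36.3 mg/L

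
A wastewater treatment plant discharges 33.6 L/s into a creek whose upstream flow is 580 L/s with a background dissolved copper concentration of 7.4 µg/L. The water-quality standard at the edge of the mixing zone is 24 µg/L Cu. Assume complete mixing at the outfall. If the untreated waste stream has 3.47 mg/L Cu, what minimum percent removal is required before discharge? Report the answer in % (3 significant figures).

33.6 L/s = 0.0336 m³/s.
580 L/s = 0.58 m³/s.
7.4 µg/L = 0.0074 mg/L.
24 µg/L = 0.024 mg/L.
Mass balance: 0.024·0.6136 = 0.0336·Cₑ + 0.58·0.0074.
Cₑ = (0.01473 − 0.004292) / 0.0336 = 0.3105 mg/L.
Required removal = 1 − 0.3105/3.47 = 91.05 %.

91.1 %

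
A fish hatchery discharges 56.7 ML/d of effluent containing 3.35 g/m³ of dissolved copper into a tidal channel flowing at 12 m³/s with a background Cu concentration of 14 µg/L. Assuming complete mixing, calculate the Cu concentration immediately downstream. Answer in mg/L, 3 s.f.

0.187 mg/L

56.7 ML/d = 0.6562 m³/s.
14 µg/L = 0.014 mg/L.
By mass balance at complete mixing, C = (0.6562·3.35 + 12·0.014) / (0.6562 + 12) = 2.366/12.66 = 0.187 mg/L.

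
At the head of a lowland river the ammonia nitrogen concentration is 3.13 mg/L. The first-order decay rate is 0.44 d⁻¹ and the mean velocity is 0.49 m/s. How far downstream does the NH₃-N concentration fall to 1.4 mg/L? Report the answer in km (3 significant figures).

77.4 km

From C = C₀·e^(−kt), t = ln(C₀/C)/k = ln(3.13/1.4)/0.44 = 0.8046/0.44 = 1.829 d.
Distance = v·t = 0.49 m/s × 1.58e+05 s = 7.741e+04 m = 77.41 km.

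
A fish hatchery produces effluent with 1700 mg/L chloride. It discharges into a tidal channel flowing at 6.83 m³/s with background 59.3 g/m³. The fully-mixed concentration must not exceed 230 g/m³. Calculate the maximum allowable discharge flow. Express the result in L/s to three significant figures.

793 L/s

Mass balance at complete mixing: C_std·(Q_w + Q_r) = Q_w·C_e + Q_r·C_b.
Rearranging, Q_w = Q_r·(C_std − C_b)/(C_e − C_std) = 6.83·(230 − 59.3) / (1700 − 230) = 0.7931 m³/s.
= 793.1 L/s.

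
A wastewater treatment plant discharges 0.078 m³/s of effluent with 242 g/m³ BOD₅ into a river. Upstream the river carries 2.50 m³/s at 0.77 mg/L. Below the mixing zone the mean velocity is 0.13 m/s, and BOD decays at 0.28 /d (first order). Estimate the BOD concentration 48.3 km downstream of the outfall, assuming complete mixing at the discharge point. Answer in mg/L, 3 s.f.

After complete mixing, C₀ = (0.078·242 + 2.5·0.77) / 2.578 = 8.069 mg/L.
Travel time t = 4.83e+04 m / 0.13 m/s = 3.715e+05 s = 4.3 d.
C = 8.069·exp(−0.28·4.3) = 8.069·0.3 = 2.42 mg/L.

2.42 mg/L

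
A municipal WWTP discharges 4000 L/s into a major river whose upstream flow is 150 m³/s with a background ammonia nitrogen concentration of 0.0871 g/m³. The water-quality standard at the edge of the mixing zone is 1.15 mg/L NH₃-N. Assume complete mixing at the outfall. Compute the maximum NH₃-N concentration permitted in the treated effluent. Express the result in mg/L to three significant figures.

41.0 mg/L

4000 L/s = 4 m³/s.
Mass balance: 1.15·154 = 4·Cₑ + 150·0.0871.
Cₑ = (177.1 − 13.06) / 4 = 41.01 mg/L.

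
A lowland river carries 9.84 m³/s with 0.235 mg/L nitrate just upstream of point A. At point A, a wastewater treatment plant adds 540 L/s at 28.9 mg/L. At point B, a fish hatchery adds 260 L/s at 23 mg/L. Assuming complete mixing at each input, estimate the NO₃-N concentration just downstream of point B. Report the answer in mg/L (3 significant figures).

540 L/s = 0.54 m³/s.
After input A: C = (9.84·0.235 + 0.54·28.9) / 10.38 = 1.726 mg/L.
260 L/s = 0.26 m³/s.
After input B: C = (10.38·1.726 + 0.26·23) / 10.64 = 2.246 mg/L.

2.25 mg/L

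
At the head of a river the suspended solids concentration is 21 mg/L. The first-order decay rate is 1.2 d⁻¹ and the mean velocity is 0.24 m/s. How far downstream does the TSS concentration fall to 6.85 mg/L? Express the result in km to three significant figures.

19.4 km

From C = C₀·e^(−kt), t = ln(C₀/C)/k = ln(21/6.85)/1.2 = 1.12/1.2 = 0.9336 d.
Distance = v·t = 0.24 m/s × 8.066e+04 s = 1.936e+04 m = 19.36 km.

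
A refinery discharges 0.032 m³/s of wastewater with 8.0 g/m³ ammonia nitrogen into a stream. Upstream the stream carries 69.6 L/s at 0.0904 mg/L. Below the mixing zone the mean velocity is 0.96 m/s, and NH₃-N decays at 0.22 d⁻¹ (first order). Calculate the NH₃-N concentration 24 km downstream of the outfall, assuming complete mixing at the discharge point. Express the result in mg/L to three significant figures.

69.6 L/s = 0.0696 m³/s.
After complete mixing, C₀ = (0.032·8 + 0.0696·0.0904) / 0.1016 = 2.582 mg/L.
Travel time t = 2.4e+04 m / 0.96 m/s = 2.5e+04 s = 0.2894 d.
C = 2.582·exp(−0.22·0.2894) = 2.582·0.9383 = 2.422 mg/L.

2.42 mg/L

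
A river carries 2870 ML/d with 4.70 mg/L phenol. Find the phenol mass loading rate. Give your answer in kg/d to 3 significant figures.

13500 kg/d

2870 ML/d = 33.22 m³/s.
Mass flux = Q·C = 33.22 m³/s × 4.7 g/m³ = 156.1 g/s.
= 156.1 g/s × 86.4 = 1.349e+04 kg/d.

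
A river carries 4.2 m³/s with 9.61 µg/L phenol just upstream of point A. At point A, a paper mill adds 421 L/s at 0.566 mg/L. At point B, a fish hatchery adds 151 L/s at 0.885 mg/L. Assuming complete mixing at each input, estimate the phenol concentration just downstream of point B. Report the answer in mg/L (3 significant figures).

0.0864 mg/L

9.61 µg/L = 0.00961 mg/L.
421 L/s = 0.421 m³/s.
After input A: C = (4.2·0.00961 + 0.421·0.566) / 4.621 = 0.0603 mg/L.
151 L/s = 0.151 m³/s.
After input B: C = (4.621·0.0603 + 0.151·0.885) / 4.772 = 0.0864 mg/L.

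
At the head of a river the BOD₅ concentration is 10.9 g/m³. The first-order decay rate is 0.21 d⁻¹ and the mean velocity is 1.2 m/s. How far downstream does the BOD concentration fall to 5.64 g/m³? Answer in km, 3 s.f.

From C = C₀·e^(−kt), t = ln(C₀/C)/k = ln(10.9/5.64)/0.21 = 0.6589/0.21 = 3.138 d.
Distance = v·t = 1.2 m/s × 2.711e+05 s = 3.253e+05 m = 325.3 km.

325 km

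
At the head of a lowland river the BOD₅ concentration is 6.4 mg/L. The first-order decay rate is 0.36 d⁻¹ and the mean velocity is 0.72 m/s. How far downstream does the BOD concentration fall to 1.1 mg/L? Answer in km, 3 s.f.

From C = C₀·e^(−kt), t = ln(C₀/C)/k = ln(6.4/1.1)/0.36 = 1.761/0.36 = 4.892 d.
Distance = v·t = 0.72 m/s × 4.226e+05 s = 3.043e+05 m = 304.3 km.

304 km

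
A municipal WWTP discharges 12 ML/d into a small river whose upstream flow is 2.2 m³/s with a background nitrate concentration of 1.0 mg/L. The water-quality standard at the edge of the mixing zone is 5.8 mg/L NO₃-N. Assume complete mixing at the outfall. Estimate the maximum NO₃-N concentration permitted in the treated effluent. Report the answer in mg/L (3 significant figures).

81.8 mg/L

12 ML/d = 0.1389 m³/s.
Mass balance: 5.8·2.339 = 0.1389·Cₑ + 2.2·1.
Cₑ = (13.57 − 2.2) / 0.1389 = 81.83 mg/L.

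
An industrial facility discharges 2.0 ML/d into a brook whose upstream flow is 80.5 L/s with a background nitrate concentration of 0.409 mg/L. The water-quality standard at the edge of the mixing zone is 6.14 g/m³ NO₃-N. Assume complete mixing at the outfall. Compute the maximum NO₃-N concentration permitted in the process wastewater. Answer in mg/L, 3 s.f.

2.0 ML/d = 0.02315 m³/s.
80.5 L/s = 0.0805 m³/s.
Mass balance: 6.14·0.1036 = 0.02315·Cₑ + 0.0805·0.409.
Cₑ = (0.6364 − 0.03292) / 0.02315 = 26.07 mg/L.

26.1 mg/L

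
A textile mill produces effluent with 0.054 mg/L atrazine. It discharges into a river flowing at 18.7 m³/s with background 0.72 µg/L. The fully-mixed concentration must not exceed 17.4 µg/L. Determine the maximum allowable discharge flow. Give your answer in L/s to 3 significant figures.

0.72 µg/L = 0.00072 mg/L.
17.4 µg/L = 0.0174 mg/L.
Mass balance at complete mixing: C_std·(Q_w + Q_r) = Q_w·C_e + Q_r·C_b.
Rearranging, Q_w = Q_r·(C_std − C_b)/(C_e − C_std) = 18.7·(0.0174 − 0.00072) / (0.054 − 0.0174) = 8.522 m³/s.
= 8522 L/s.

8520 L/s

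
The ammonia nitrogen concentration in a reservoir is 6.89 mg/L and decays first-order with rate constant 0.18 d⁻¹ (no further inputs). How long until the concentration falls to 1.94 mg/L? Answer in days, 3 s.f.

t = ln(C₀/C)/k = ln(6.89/1.94)/0.18 = 1.267/0.18 = 7.041 d.

7.04 d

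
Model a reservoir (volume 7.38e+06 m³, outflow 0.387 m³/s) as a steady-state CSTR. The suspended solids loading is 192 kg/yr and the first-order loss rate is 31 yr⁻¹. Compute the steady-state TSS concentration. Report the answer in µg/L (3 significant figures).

Outflow Q = 0.387 m³/s × 3.156e+07 s/yr = 1.221e+07 m³/yr.
Steady-state CSTR mass balance: W = Q·C + k·V·C, so C = W/(Q + kV).
Q + kV = 1.221e+07 + 31·7.38e+06 = 2.41e+08 m³/yr.
C = 192/2.41e+08 = 7.967e-07 kg/m³ = 0.0007967 mg/L = 0.7967 µg/L.

0.797 µg/L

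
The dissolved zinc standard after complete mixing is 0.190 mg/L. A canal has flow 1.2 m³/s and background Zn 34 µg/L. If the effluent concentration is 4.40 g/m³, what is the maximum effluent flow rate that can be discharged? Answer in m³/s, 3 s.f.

34 µg/L = 0.034 mg/L.
Mass balance at complete mixing: C_std·(Q_w + Q_r) = Q_w·C_e + Q_r·C_b.
Rearranging, Q_w = Q_r·(C_std − C_b)/(C_e − C_std) = 1.2·(0.19 − 0.034) / (4.4 − 0.19) = 0.04447 m³/s.

0.0445 m³/s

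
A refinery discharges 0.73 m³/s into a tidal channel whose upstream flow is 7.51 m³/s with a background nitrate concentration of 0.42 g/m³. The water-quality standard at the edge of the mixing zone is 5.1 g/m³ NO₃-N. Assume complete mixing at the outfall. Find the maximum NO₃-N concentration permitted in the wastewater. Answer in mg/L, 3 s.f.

Mass balance: 5.1·8.24 = 0.73·Cₑ + 7.51·0.42.
Cₑ = (42.02 − 3.154) / 0.73 = 53.25 mg/L.

53.2 mg/L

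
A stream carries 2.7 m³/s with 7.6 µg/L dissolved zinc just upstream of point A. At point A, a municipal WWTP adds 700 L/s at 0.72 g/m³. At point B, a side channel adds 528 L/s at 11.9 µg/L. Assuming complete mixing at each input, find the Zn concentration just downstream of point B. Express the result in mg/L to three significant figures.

0.135 mg/L

7.6 µg/L = 0.0076 mg/L.
700 L/s = 0.7 m³/s.
After input A: C = (2.7·0.0076 + 0.7·0.72) / 3.4 = 0.1543 mg/L.
528 L/s = 0.528 m³/s.
11.9 µg/L = 0.0119 mg/L.
After input B: C = (3.4·0.1543 + 0.528·0.0119) / 3.928 = 0.1351 mg/L.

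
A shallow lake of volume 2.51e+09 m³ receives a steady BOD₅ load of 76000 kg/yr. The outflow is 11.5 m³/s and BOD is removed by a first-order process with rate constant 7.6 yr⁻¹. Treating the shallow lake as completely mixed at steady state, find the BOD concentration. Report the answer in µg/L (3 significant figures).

Outflow Q = 11.5 m³/s × 3.156e+07 s/yr = 3.629e+08 m³/yr.
Steady-state CSTR mass balance: W = Q·C + k·V·C, so C = W/(Q + kV).
Q + kV = 3.629e+08 + 7.6·2.51e+09 = 1.944e+10 m³/yr.
C = 76000/1.944e+10 = 3.91e-06 kg/m³ = 0.00391 mg/L = 3.91 µg/L.

3.91 µg/L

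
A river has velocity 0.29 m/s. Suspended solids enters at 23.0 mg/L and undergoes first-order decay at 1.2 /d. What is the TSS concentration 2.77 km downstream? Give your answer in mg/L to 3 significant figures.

Travel time t = 2.77 km / 0.29 m/s = 2770/0.29 = 9552 s = 0.1106 d.
First-order decay: C = 23.0·exp(−1.2·0.1106) = 23.0·0.8758 = 20.14 mg/L.

20.1 mg/L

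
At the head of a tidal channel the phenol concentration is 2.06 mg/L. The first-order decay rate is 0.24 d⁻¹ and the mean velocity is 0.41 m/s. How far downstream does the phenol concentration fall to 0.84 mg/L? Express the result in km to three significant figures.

From C = C₀·e^(−kt), t = ln(C₀/C)/k = ln(2.06/0.84)/0.24 = 0.8971/0.24 = 3.738 d.
Distance = v·t = 0.41 m/s × 3.229e+05 s = 1.324e+05 m = 132.4 km.

132 km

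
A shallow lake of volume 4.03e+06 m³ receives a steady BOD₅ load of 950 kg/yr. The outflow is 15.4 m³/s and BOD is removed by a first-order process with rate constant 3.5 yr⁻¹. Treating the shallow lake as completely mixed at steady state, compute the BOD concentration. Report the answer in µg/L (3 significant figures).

1.90 µg/L

Outflow Q = 15.4 m³/s × 3.156e+07 s/yr = 4.86e+08 m³/yr.
Steady-state CSTR mass balance: W = Q·C + k·V·C, so C = W/(Q + kV).
Q + kV = 4.86e+08 + 3.5·4.03e+06 = 5.001e+08 m³/yr.
C = 950/5.001e+08 = 1.9e-06 kg/m³ = 0.0019 mg/L = 1.9 µg/L.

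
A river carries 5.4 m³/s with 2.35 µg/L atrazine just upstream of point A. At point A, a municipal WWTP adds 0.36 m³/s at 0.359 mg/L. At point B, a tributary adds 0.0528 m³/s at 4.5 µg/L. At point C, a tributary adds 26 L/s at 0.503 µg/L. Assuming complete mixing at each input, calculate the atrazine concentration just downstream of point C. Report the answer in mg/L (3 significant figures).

2.35 µg/L = 0.00235 mg/L.
After input A: C = (5.4·0.00235 + 0.36·0.359) / 5.76 = 0.02464 mg/L.
4.5 µg/L = 0.0045 mg/L.
After input B: C = (5.76·0.02464 + 0.0528·0.0045) / 5.813 = 0.02446 mg/L.
26 L/s = 0.026 m³/s.
0.503 µg/L = 0.000503 mg/L.
After input C: C = (5.813·0.02446 + 0.026·0.000503) / 5.839 = 0.02435 mg/L.

0.0244 mg/L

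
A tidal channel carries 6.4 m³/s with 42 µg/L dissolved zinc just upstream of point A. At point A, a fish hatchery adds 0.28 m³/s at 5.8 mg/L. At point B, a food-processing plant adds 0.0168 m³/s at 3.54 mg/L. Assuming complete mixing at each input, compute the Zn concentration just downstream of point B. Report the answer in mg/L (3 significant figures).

42 µg/L = 0.042 mg/L.
After input A: C = (6.4·0.042 + 0.28·5.8) / 6.68 = 0.2834 mg/L.
After input B: C = (6.68·0.2834 + 0.0168·3.54) / 6.697 = 0.2915 mg/L.

0.292 mg/L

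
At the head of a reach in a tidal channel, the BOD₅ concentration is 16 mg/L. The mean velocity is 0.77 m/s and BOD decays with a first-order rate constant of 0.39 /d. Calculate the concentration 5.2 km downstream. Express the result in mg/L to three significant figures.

Travel time t = 5.2 km / 0.77 m/s = 5200/0.77 = 6753 s = 0.07816 d.
First-order decay: C = 16·exp(−0.39·0.07816) = 16·0.97 = 15.52 mg/L.

15.5 mg/L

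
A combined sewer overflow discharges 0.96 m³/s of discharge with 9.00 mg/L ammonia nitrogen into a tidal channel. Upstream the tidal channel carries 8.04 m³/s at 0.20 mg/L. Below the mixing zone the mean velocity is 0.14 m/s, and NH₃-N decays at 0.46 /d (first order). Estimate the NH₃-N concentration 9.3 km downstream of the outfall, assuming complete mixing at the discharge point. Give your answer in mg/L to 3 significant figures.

After complete mixing, C₀ = (0.96·9 + 8.04·0.2) / 9 = 1.139 mg/L.
Travel time t = 9300 m / 0.14 m/s = 6.643e+04 s = 0.7688 d.
C = 1.139·exp(−0.46·0.7688) = 1.139·0.7021 = 0.7995 mg/L.

0.799 mg/L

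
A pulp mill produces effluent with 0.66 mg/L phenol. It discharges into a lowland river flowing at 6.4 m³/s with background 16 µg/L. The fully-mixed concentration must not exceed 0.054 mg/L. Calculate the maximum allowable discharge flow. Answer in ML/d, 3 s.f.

16 µg/L = 0.016 mg/L.
Mass balance at complete mixing: C_std·(Q_w + Q_r) = Q_w·C_e + Q_r·C_b.
Rearranging, Q_w = Q_r·(C_std − C_b)/(C_e − C_std) = 6.4·(0.054 − 0.016) / (0.66 − 0.054) = 0.4013 m³/s.
= 34.67 ML/d.

34.7 ML/d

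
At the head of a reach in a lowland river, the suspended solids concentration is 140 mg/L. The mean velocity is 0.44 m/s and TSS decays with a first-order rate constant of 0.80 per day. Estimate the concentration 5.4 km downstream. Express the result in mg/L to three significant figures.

Travel time t = 5.4 km / 0.44 m/s = 5400/0.44 = 1.227e+04 s = 0.142 d.
First-order decay: C = 140·exp(−0.80·0.142) = 140·0.8926 = 125 mg/L.

125 mg/L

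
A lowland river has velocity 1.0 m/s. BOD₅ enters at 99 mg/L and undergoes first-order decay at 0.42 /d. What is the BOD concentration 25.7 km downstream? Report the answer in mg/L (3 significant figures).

87.4 mg/L

Travel time t = 25.7 km / 1.0 m/s = 2.57e+04/1.0 = 2.57e+04 s = 0.2975 d.
First-order decay: C = 99·exp(−0.42·0.2975) = 99·0.8826 = 87.37 mg/L.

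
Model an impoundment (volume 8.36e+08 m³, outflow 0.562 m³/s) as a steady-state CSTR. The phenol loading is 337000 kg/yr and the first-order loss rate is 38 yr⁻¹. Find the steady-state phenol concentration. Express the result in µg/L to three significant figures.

Outflow Q = 0.562 m³/s × 3.156e+07 s/yr = 1.774e+07 m³/yr.
Steady-state CSTR mass balance: W = Q·C + k·V·C, so C = W/(Q + kV).
Q + kV = 1.774e+07 + 38·8.36e+08 = 3.179e+10 m³/yr.
C = 337000/3.179e+10 = 1.06e-05 kg/m³ = 0.0106 mg/L = 10.6 µg/L.

10.6 µg/L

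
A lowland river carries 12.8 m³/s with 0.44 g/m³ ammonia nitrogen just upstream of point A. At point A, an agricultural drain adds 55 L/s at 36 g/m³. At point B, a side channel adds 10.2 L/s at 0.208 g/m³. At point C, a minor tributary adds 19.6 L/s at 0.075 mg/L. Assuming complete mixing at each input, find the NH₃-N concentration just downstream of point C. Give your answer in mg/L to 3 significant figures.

55 L/s = 0.055 m³/s.
After input A: C = (12.8·0.44 + 0.055·36) / 12.86 = 0.5921 mg/L.
10.2 L/s = 0.0102 m³/s.
After input B: C = (12.86·0.5921 + 0.0102·0.208) / 12.87 = 0.5918 mg/L.
19.6 L/s = 0.0196 m³/s.
After input C: C = (12.87·0.5918 + 0.0196·0.075) / 12.88 = 0.5911 mg/L.

0.591 mg/L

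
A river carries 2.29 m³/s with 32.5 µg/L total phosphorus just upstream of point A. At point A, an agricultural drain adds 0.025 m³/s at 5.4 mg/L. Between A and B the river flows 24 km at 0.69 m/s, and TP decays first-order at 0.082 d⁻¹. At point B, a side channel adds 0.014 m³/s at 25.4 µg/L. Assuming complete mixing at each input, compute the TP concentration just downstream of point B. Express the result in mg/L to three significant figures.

0.0872 mg/L

32.5 µg/L = 0.0325 mg/L.
After input A: C = (2.29·0.0325 + 0.025·5.4) / 2.315 = 0.09046 mg/L.
Over the 24 km reach to input B (t = 3.478e+04 s = 0.4026 d), decay gives C = 0.09046·exp(−0.082·0.4026) = 0.08753 mg/L.
25.4 µg/L = 0.0254 mg/L.
After input B: C = (2.315·0.08753 + 0.014·0.0254) / 2.329 = 0.08715 mg/L.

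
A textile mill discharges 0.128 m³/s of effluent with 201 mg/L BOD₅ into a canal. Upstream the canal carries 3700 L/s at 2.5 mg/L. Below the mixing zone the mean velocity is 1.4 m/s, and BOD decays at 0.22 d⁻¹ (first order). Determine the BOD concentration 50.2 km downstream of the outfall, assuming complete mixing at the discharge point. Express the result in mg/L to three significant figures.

3700 L/s = 3.7 m³/s.
After complete mixing, C₀ = (0.128·201 + 3.7·2.5) / 3.828 = 9.137 mg/L.
Travel time t = 5.02e+04 m / 1.4 m/s = 3.586e+04 s = 0.415 d.
C = 9.137·exp(−0.22·0.415) = 9.137·0.9127 = 8.34 mg/L.

8.34 mg/L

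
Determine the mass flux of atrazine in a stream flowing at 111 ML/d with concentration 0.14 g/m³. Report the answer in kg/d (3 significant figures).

111 ML/d = 1.285 m³/s.
Mass flux = Q·C = 1.285 m³/s × 0.14 g/m³ = 0.1799 g/s.
= 0.1799 g/s × 86.4 = 15.54 kg/d.

15.5 kg/d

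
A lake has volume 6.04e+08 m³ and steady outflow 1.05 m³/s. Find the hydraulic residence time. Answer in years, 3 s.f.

18.2 yr

Q = 1.05 m³/s × 3.156e+07 s/yr = 3.314e+07 m³/yr.
Hydraulic residence time τ = V/Q = 6.04e+08/3.314e+07 = 18.23 yr.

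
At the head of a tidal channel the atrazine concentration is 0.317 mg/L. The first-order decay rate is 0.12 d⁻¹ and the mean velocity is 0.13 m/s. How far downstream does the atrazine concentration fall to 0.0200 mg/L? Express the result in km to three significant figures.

259 km

From C = C₀·e^(−kt), t = ln(C₀/C)/k = ln(0.317/0.0200)/0.12 = 2.763/0.12 = 23.03 d.
Distance = v·t = 0.13 m/s × 1.989e+06 s = 2.586e+05 m = 258.6 km.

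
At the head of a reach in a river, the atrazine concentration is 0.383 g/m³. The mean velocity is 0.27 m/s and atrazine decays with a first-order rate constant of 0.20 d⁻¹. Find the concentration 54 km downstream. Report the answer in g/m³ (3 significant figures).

Travel time t = 54 km / 0.27 m/s = 5.4e+04/0.27 = 2e+05 s = 2.315 d.
First-order decay: C = 0.383·exp(−0.20·2.315) = 0.383·0.6294 = 0.2411 g/m³.

0.241 g/m³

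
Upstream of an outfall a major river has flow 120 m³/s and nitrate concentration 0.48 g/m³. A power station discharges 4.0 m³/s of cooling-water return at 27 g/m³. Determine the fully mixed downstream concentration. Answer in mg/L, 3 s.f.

1.34 mg/L

Conservation of mass across the mixing zone: C = (4·27 + 120·0.48) / (4 + 120) = 165.6/124 = 1.335 mg/L.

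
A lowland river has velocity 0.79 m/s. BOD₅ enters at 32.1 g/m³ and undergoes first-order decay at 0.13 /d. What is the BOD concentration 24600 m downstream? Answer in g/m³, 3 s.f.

Travel time t = 24600 m / 0.79 m/s = 2.46e+04/0.79 = 3.114e+04 s = 0.3604 d.
First-order decay: C = 32.1·exp(−0.13·0.3604) = 32.1·0.9542 = 30.63 g/m³.

30.6 g/m³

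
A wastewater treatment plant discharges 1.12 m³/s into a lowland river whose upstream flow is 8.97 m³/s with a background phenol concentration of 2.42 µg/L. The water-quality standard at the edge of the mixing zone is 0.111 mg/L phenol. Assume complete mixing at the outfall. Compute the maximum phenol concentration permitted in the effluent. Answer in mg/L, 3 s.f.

0.981 mg/L

2.42 µg/L = 0.00242 mg/L.
Mass balance: 0.111·10.09 = 1.12·Cₑ + 8.97·0.00242.
Cₑ = (1.12 − 0.02171) / 1.12 = 0.9806 mg/L.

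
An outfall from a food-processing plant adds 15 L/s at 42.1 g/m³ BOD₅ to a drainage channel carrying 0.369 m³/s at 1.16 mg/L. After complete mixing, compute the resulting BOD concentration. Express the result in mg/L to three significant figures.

2.76 mg/L

15 L/s = 0.015 m³/s.
Conservation of mass across the mixing zone: C = (0.015·42.1 + 0.369·1.16) / (0.015 + 0.369) = 1.06/0.384 = 2.759 mg/L.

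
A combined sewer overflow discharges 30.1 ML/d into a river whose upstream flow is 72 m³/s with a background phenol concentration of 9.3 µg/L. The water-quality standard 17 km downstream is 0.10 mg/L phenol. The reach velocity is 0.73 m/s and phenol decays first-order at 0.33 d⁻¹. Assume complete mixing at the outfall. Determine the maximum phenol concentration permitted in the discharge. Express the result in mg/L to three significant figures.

20.8 mg/L

30.1 ML/d = 0.3484 m³/s.
9.3 µg/L = 0.0093 mg/L.
Travel time to the compliance point: t = 1.7e+04/0.73 = 2.329e+04 s = 0.2695 d; decay factor exp(−0.33·0.2695) = 0.9149.
So the concentration just after mixing may be at most 0.1/0.9149 = 0.1093 mg/L.
Mass balance: 0.1093·72.35 = 0.3484·Cₑ + 72·0.0093.
Cₑ = (7.908 − 0.6696) / 0.3484 = 20.78 mg/L.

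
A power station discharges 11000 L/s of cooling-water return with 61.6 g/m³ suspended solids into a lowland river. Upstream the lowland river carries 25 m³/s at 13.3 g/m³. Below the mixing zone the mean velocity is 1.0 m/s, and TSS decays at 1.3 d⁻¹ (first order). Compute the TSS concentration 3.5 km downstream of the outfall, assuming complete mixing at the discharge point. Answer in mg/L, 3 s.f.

11000 L/s = 11 m³/s.
After complete mixing, C₀ = (11·61.6 + 25·13.3) / 36 = 28.06 mg/L.
Travel time t = 3500 m / 1.0 m/s = 3500 s = 0.04051 d.
C = 28.06·exp(−1.3·0.04051) = 28.06·0.9487 = 26.62 mg/L.

26.6 mg/L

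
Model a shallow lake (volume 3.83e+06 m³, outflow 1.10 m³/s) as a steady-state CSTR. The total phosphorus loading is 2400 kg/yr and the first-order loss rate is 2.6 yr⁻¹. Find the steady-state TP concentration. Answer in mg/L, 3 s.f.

Outflow Q = 1.10 m³/s × 3.156e+07 s/yr = 3.471e+07 m³/yr.
Steady-state CSTR mass balance: W = Q·C + k·V·C, so C = W/(Q + kV).
Q + kV = 3.471e+07 + 2.6·3.83e+06 = 4.467e+07 m³/yr.
C = 2400/4.467e+07 = 5.373e-05 kg/m³ = 0.05373 mg/L.

0.0537 mg/L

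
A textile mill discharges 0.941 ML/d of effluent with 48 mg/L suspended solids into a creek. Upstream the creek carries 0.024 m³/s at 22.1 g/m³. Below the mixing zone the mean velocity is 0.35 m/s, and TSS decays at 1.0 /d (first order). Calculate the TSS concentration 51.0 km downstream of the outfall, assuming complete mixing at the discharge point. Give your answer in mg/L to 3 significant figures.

5.59 mg/L

0.941 ML/d = 0.01089 m³/s.
After complete mixing, C₀ = (0.01089·48 + 0.024·22.1) / 0.03489 = 30.18 mg/L.
Travel time t = 5.1e+04 m / 0.35 m/s = 1.457e+05 s = 1.687 d.
C = 30.18·exp(−1.0·1.687) = 30.18·0.1852 = 5.589 mg/L.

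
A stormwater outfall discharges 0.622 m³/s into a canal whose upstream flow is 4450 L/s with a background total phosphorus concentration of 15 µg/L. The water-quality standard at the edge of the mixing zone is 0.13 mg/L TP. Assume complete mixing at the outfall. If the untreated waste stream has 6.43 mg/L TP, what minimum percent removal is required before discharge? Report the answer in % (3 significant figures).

4450 L/s = 4.45 m³/s.
15 µg/L = 0.015 mg/L.
Mass balance: 0.13·5.072 = 0.622·Cₑ + 4.45·0.015.
Cₑ = (0.6594 − 0.06675) / 0.622 = 0.9527 mg/L.
Required removal = 1 − 0.9527/6.43 = 85.18 %.

85.2 %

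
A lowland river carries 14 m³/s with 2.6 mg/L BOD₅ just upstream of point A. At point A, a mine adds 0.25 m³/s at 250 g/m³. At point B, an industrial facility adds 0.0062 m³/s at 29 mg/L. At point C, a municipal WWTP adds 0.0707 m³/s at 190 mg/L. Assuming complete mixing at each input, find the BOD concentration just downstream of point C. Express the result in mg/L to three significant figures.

7.85 mg/L

After input A: C = (14·2.6 + 0.25·250) / 14.25 = 6.94 mg/L.
After input B: C = (14.25·6.94 + 0.0062·29) / 14.26 = 6.95 mg/L.
After input C: C = (14.26·6.95 + 0.0707·190) / 14.33 = 7.853 mg/L.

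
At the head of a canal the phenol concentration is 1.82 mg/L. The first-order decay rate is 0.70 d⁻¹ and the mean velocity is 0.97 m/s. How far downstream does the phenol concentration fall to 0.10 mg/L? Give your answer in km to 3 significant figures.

From C = C₀·e^(−kt), t = ln(C₀/C)/k = ln(1.82/0.10)/0.70 = 2.901/0.70 = 4.145 d.
Distance = v·t = 0.97 m/s × 3.581e+05 s = 3.474e+05 m = 347.4 km.

347 km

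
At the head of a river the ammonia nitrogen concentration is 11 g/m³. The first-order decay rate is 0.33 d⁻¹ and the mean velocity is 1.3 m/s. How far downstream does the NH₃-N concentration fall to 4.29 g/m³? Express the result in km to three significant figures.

From C = C₀·e^(−kt), t = ln(C₀/C)/k = ln(11/4.29)/0.33 = 0.9416/0.33 = 2.853 d.
Distance = v·t = 1.3 m/s × 2.465e+05 s = 3.205e+05 m = 320.5 km.

320 km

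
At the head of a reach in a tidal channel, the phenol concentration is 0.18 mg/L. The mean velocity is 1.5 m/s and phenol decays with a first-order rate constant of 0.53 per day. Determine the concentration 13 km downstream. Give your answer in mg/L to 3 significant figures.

Travel time t = 13 km / 1.5 m/s = 1.3e+04/1.5 = 8667 s = 0.1003 d.
First-order decay: C = 0.18·exp(−0.53·0.1003) = 0.18·0.9482 = 0.1707 mg/L.

0.171 mg/L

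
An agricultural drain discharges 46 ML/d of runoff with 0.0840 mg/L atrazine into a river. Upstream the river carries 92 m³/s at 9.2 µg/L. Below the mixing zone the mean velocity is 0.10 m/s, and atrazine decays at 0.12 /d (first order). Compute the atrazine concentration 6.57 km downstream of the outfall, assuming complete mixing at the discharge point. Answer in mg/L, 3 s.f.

0.00879 mg/L

46 ML/d = 0.5324 m³/s.
9.2 µg/L = 0.0092 mg/L.
After complete mixing, C₀ = (0.5324·0.084 + 92·0.0092) / 92.53 = 0.00963 mg/L.
Travel time t = 6570 m / 0.10 m/s = 6.57e+04 s = 0.7604 d.
C = 0.00963·exp(−0.12·0.7604) = 0.00963·0.9128 = 0.008791 mg/L.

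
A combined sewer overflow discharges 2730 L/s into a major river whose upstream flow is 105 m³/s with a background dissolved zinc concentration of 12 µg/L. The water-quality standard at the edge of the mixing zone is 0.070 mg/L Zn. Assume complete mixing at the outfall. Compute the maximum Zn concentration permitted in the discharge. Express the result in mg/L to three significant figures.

2730 L/s = 2.73 m³/s.
12 µg/L = 0.012 mg/L.
Mass balance: 0.07·107.7 = 2.73·Cₑ + 105·0.012.
Cₑ = (7.541 − 1.26) / 2.73 = 2.301 mg/L.

2.30 mg/L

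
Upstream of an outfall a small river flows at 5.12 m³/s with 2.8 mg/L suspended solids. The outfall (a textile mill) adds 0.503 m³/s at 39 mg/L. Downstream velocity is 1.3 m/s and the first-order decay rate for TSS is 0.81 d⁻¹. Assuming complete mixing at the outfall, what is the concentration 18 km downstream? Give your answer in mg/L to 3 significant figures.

After complete mixing, C₀ = (0.503·39 + 5.12·2.8) / 5.623 = 6.038 mg/L.
Travel time t = 1.8e+04 m / 1.3 m/s = 1.385e+04 s = 0.1603 d.
C = 6.038·exp(−0.81·0.1603) = 6.038·0.8783 = 5.303 mg/L.

5.30 mg/L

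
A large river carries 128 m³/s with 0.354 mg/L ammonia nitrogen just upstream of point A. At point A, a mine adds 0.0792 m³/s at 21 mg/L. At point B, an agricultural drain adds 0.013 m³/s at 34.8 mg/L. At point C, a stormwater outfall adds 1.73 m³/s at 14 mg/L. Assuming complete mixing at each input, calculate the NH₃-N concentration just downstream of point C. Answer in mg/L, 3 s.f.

0.552 mg/L

After input A: C = (128·0.354 + 0.0792·21) / 128.1 = 0.3668 mg/L.
After input B: C = (128.1·0.3668 + 0.013·34.8) / 128.1 = 0.3703 mg/L.
After input C: C = (128.1·0.3703 + 1.73·14) / 129.8 = 0.5519 mg/L.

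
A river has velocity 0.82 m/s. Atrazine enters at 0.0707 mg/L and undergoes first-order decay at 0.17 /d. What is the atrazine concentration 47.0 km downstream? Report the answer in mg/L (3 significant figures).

0.0632 mg/L

Travel time t = 47.0 km / 0.82 m/s = 4.7e+04/0.82 = 5.732e+04 s = 0.6634 d.
First-order decay: C = 0.0707·exp(−0.17·0.6634) = 0.0707·0.8934 = 0.06316 mg/L.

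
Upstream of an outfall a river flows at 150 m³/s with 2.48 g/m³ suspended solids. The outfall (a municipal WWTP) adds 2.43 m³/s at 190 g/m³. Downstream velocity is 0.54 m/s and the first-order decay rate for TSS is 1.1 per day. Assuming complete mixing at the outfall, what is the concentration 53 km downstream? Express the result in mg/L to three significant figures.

After complete mixing, C₀ = (2.43·190 + 150·2.48) / 152.4 = 5.469 mg/L.
Travel time t = 5.3e+04 m / 0.54 m/s = 9.815e+04 s = 1.136 d.
C = 5.469·exp(−1.1·1.136) = 5.469·0.2866 = 1.568 mg/L.

1.57 mg/L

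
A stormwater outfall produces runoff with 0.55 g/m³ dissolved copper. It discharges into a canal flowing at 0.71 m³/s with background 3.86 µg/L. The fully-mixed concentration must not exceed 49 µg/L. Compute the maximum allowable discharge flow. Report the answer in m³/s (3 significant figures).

3.86 µg/L = 0.00386 mg/L.
49 µg/L = 0.049 mg/L.
Mass balance at complete mixing: C_std·(Q_w + Q_r) = Q_w·C_e + Q_r·C_b.
Rearranging, Q_w = Q_r·(C_std − C_b)/(C_e − C_std) = 0.71·(0.049 − 0.00386) / (0.55 − 0.049) = 0.06397 m³/s.

0.0640 m³/s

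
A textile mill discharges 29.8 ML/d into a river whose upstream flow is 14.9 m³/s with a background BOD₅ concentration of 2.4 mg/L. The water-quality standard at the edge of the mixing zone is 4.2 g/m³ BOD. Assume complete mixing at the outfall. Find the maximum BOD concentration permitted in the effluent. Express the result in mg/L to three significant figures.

29.8 ML/d = 0.3449 m³/s.
Mass balance: 4.2·15.24 = 0.3449·Cₑ + 14.9·2.4.
Cₑ = (64.03 − 35.76) / 0.3449 = 81.96 mg/L.

82.0 mg/L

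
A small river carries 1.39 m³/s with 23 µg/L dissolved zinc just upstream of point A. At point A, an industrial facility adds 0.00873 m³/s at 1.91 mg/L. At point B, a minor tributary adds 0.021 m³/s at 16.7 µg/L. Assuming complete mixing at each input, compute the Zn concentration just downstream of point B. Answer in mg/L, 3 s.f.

23 µg/L = 0.023 mg/L.
After input A: C = (1.39·0.023 + 0.00873·1.91) / 1.399 = 0.03478 mg/L.
16.7 µg/L = 0.0167 mg/L.
After input B: C = (1.399·0.03478 + 0.021·0.0167) / 1.42 = 0.03451 mg/L.

0.0345 mg/L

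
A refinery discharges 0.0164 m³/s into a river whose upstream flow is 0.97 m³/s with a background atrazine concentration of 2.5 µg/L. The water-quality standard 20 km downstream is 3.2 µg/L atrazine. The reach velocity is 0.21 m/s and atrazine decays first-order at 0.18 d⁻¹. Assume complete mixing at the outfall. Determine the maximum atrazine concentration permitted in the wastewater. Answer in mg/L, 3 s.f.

2.5 µg/L = 0.0025 mg/L.
3.2 µg/L = 0.0032 mg/L.
Travel time to the compliance point: t = 2e+04/0.21 = 9.524e+04 s = 1.102 d; decay factor exp(−0.18·1.102) = 0.82.
So the concentration just after mixing may be at most 0.0032/0.82 = 0.003902 mg/L.
Mass balance: 0.003902·0.9864 = 0.0164·Cₑ + 0.97·0.0025.
Cₑ = (0.003849 − 0.002425) / 0.0164 = 0.08684 mg/L.

0.0868 mg/L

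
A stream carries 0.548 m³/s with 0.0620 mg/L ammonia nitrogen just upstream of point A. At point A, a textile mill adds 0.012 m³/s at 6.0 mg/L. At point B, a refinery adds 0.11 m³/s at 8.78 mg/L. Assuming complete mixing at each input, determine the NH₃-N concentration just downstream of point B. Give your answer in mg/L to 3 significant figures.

After input A: C = (0.548·0.062 + 0.012·6) / 0.56 = 0.1892 mg/L.
After input B: C = (0.56·0.1892 + 0.11·8.78) / 0.67 = 1.6 mg/L.

1.60 mg/L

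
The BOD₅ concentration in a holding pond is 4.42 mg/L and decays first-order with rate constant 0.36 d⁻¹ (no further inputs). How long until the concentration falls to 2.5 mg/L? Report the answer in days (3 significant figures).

1.58 d

t = ln(C₀/C)/k = ln(4.42/2.5)/0.36 = 0.5698/0.36 = 1.583 d.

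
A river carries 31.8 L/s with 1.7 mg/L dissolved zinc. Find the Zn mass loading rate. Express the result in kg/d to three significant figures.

4.67 kg/d

31.8 L/s = 0.0318 m³/s.
Mass flux = Q·C = 0.0318 m³/s × 1.7 g/m³ = 0.05406 g/s.
= 0.05406 g/s × 86.4 = 4.671 kg/d.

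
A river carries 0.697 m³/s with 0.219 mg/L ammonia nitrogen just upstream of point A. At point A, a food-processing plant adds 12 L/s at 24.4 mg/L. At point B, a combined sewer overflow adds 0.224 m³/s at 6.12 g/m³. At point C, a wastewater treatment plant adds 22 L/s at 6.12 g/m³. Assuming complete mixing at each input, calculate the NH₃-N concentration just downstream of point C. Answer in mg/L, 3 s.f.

12 L/s = 0.012 m³/s.
After input A: C = (0.697·0.219 + 0.012·24.4) / 0.709 = 0.6283 mg/L.
After input B: C = (0.709·0.6283 + 0.224·6.12) / 0.933 = 1.947 mg/L.
22 L/s = 0.022 m³/s.
After input C: C = (0.933·1.947 + 0.022·6.12) / 0.955 = 2.043 mg/L.

2.04 mg/L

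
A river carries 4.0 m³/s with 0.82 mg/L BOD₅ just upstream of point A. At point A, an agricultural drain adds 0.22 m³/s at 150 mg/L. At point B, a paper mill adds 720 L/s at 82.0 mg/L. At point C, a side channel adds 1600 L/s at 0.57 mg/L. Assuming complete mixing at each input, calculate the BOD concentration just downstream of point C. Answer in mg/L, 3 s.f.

After input A: C = (4·0.82 + 0.22·150) / 4.22 = 8.597 mg/L.
720 L/s = 0.72 m³/s.
After input B: C = (4.22·8.597 + 0.72·82) / 4.94 = 19.3 mg/L.
1600 L/s = 1.6 m³/s.
After input C: C = (4.94·19.3 + 1.6·0.57) / 6.54 = 14.71 mg/L.

14.7 mg/L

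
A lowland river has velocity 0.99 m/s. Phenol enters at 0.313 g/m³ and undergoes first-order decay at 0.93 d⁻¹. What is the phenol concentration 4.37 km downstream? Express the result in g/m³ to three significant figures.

0.298 g/m³

Travel time t = 4.37 km / 0.99 m/s = 4370/0.99 = 4414 s = 0.05109 d.
First-order decay: C = 0.313·exp(−0.93·0.05109) = 0.313·0.9536 = 0.2985 g/m³.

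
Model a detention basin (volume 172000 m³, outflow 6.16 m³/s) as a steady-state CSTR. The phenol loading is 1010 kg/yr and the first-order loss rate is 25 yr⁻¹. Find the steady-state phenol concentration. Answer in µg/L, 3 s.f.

5.08 µg/L

Outflow Q = 6.16 m³/s × 3.156e+07 s/yr = 1.944e+08 m³/yr.
Steady-state CSTR mass balance: W = Q·C + k·V·C, so C = W/(Q + kV).
Q + kV = 1.944e+08 + 25·172000 = 1.987e+08 m³/yr.
C = 1010/1.987e+08 = 5.083e-06 kg/m³ = 0.005083 mg/L = 5.083 µg/L.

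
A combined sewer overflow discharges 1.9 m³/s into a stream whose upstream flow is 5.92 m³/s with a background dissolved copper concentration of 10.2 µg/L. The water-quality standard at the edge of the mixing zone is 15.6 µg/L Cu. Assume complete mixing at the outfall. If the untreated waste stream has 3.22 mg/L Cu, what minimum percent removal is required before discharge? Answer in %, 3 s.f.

99.0 %

10.2 µg/L = 0.0102 mg/L.
15.6 µg/L = 0.0156 mg/L.
Mass balance: 0.0156·7.82 = 1.9·Cₑ + 5.92·0.0102.
Cₑ = (0.122 − 0.06038) / 1.9 = 0.03243 mg/L.
Required removal = 1 − 0.03243/3.22 = 98.99 %.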